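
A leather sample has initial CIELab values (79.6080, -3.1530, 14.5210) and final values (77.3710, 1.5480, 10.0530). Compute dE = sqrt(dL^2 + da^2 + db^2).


dL = -2.2370, da = 4.7010, db = -4.4680
dE = sqrt((-2.2370)^2 + 4.7010^2 + (-4.4680)^2) = 6.8605


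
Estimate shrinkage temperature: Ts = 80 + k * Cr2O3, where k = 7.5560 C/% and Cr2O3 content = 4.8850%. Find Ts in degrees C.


Formula: Ts = 80 + k * Cr2O3
Substituting: Ts = 80 + 7.5560 * 4.8850
Result: 116.9111 C


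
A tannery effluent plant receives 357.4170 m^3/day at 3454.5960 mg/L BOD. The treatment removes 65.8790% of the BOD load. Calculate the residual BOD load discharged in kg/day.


Load_in = volume * conc / 1000 = 357.4170 * 3454.5960 / 1000 = 1234.7313 kg/day
Removed = Load_in * eff / 100 = 1234.7313 * 65.8790 / 100 = 813.4287 kg/day
Load_out = Load_in - Removed = 1234.7313 - 813.4287 = 421.3027 kg/day


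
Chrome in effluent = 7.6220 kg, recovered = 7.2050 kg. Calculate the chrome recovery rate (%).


Formula: Recovery = recovered / input * 100
Substituting: Recovery = 7.2050 / 7.6220 * 100
Result: 94.5290 %


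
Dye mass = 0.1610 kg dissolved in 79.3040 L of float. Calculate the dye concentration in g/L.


Formula: Conc = dye_mass(kg) / volume(L) * 1000
Substituting: Conc = 0.1610 / 79.3040 * 1000
Result: 2.0302 g/L


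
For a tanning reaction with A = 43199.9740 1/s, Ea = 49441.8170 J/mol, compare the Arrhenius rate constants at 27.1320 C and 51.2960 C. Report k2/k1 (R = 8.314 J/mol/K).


T1 = 27.1320 + 273.15 = 300.2820 K; T2 = 51.2960 + 273.15 = 324.4460 K
k1 = A * exp(-Ea/(R*T1)) = 43199.9740 * exp(-49441.8170/(8.314*300.2820)) = 1.0831e-04 1/s
k2 = A * exp(-Ea/(R*T2)) = 43199.9740 * exp(-49441.8170/(8.314*324.4460)) = 4.7341e-04 1/s
k2/k1 = 4.7341e-04 / 1.0831e-04 = 4.3709


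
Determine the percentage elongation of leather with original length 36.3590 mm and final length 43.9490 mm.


Formula: Elongation = (Lf - L0) / L0 * 100
Substituting: Elongation = (43.9490 - 36.3590) / 36.3590 * 100
Result: 20.8752 %


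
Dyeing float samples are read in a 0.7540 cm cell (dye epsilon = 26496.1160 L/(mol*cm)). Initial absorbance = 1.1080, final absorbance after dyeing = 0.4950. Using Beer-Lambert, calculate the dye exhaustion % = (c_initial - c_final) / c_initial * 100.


c_initial = A_i / (epsilon * l) = 1.1080 / (26496.1160 * 0.7540) = 5.5461e-05 mol/L
c_final = A_f / (epsilon * l) = 0.4950 / (26496.1160 * 0.7540) = 2.4777e-05 mol/L
Exhaustion = (c_initial - c_final) / c_initial * 100 = (5.5461e-05 - 2.4777e-05) / 5.5461e-05 * 100 = 55.3249 %


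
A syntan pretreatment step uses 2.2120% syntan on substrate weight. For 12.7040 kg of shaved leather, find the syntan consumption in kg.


Formula: Syntan = substrate * pct / 100
Substituting: Syntan = 12.7040 * 2.2120 / 100
Result: 0.2810 kg


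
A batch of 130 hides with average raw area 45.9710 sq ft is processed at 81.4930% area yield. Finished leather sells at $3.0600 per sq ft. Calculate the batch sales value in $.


Raw_total = N * avg_area = 130 * 45.9710 = 5976.2300 sq ft
Finished = Raw_total * yield / 100 = 5976.2300 * 81.4930 / 100 = 4870.2091 sq ft
Value = Finished * price = 4870.2091 * 3.0600 = 14902.8399 $


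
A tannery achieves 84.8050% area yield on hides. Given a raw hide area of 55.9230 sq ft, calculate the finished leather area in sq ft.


Formula: finished = raw * yield / 100
Substituting: finished = 55.9230 * 84.8050 / 100
Result: 47.4255 sq ft


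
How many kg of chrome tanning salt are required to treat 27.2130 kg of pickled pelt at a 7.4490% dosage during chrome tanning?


Formula: Chrome = substrate * pct / 100
Substituting: Chrome = 27.2130 * 7.4490 / 100
Result: 2.0271 kg


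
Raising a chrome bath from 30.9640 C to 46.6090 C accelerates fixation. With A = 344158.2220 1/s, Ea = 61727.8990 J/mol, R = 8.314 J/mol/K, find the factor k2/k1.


T1 = 30.9640 + 273.15 = 304.1140 K; T2 = 46.6090 + 273.15 = 319.7590 K
k1 = A * exp(-Ea/(R*T1)) = 344158.2220 * exp(-61727.8990/(8.314*304.1140)) = 8.5899e-06 1/s
k2 = A * exp(-Ea/(R*T2)) = 344158.2220 * exp(-61727.8990/(8.314*319.7590)) = 2.8363e-05 1/s
k2/k1 = 2.8363e-05 / 8.5899e-06 = 3.3019


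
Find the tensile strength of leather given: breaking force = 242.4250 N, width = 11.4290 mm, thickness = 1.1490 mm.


Formula: TS = force / (width * thickness)
Substituting: TS = 242.4250 / (11.4290 * 1.1490)
Result: 18.4607 N/mm^2


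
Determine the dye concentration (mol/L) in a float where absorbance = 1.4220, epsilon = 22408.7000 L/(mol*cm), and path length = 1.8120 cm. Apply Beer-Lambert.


Formula: c = A / (epsilon * l)
Substituting: c = 1.4220 / (22408.7000 * 1.8120)
Result: 3.5021e-05 mol/L


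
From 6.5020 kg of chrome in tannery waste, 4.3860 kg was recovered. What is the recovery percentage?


Formula: Recovery = recovered / input * 100
Substituting: Recovery = 4.3860 / 6.5020 * 100
Result: 67.4562 %


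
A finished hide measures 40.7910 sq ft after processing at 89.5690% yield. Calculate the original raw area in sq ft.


Formula: raw = finished * 100 / yield
Substituting: raw = 40.7910 * 100 / 89.5690
Result: 45.5414 sq ft


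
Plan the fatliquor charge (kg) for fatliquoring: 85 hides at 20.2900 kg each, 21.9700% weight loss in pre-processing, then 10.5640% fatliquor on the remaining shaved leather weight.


Total_raw = N * avg_wt = 85 * 20.2900 = 1724.6500 kg
Substrate = Total_raw * (1 - loss/100) = 1724.6500 * (1 - 21.9700/100) = 1345.7444 kg
Fat = Substrate * pct / 100 = 1345.7444 * 10.5640 / 100 = 142.1644 kg


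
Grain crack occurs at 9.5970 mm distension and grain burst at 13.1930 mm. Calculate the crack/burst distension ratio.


Formula: Ratio = crack / burst
Substituting: Ratio = 9.5970 / 13.1930
Result: 0.7274


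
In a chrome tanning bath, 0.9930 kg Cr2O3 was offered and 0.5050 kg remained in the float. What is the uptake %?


Formula: Uptake = (offered - residual) / offered * 100
Substituting: Uptake = (0.9930 - 0.5050) / 0.9930 * 100
Result: 49.1440 %


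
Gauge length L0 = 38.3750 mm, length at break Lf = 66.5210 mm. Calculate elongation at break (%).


Formula: Elongation = (Lf - L0) / L0 * 100
Substituting: Elongation = (66.5210 - 38.3750) / 38.3750 * 100
Result: 73.3446 %


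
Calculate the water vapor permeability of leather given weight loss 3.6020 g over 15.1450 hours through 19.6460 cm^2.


Formula: WVP = loss / (area * time)
Substituting: WVP = 3.6020 / (19.6460 * 15.1450)
Result: 0.012106 g/(cm^2*hr)


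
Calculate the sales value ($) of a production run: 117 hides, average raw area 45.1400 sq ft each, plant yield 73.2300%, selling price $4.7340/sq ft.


Raw_total = N * avg_area = 117 * 45.1400 = 5281.3800 sq ft
Finished = Raw_total * yield / 100 = 5281.3800 * 73.2300 / 100 = 3867.5546 sq ft
Value = Finished * price = 3867.5546 * 4.7340 = 18309.0034 $


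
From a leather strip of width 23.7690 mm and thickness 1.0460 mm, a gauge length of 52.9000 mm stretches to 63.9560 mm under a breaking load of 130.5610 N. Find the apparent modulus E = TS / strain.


TS = F / (w * t) = 130.5610 / (23.7690 * 1.0460) = 5.2513 N/mm^2
strain = (Lf - L0) / L0 = (63.9560 - 52.9000) / 52.9000 = 0.2090
E = TS / strain = 5.2513 / 0.2090 = 25.1263 N/mm^2


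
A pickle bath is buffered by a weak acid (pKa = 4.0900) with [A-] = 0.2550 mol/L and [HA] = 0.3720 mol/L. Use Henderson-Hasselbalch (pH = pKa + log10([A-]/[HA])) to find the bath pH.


ratio = [A-] / [HA] = 0.2550 / 0.3720 = 0.6855
log10(ratio) = -0.1640
pH = pKa + log10(ratio) = 4.0900 - 0.1640 = 3.9260


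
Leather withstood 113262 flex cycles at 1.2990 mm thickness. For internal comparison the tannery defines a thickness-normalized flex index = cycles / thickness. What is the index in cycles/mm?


Formula: Index = cycles / thickness
Substituting: Index = 113262 / 1.2990
Result: 87191.6859 cycles/mm


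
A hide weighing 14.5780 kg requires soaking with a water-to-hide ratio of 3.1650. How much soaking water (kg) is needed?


Formula: Water = hide_weight * ratio
Substituting: Water = 14.5780 * 3.1650
Result: 46.1394 kg


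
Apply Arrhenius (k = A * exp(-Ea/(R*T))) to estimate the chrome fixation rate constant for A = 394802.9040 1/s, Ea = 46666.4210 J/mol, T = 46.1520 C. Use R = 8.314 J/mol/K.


T_K = T_C + 273.15 = 46.1520 + 273.15 = 319.3020 K
exponent = -Ea / (R * T_K) = -46666.4210 / (8.314 * 319.3020) = -17.5789
k = A * exp(exponent) = 394802.9040 * exp(-17.5789) = 0.00916096 1/s


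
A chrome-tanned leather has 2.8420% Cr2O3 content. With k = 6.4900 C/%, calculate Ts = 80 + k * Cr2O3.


Formula: Ts = 80 + k * Cr2O3
Substituting: Ts = 80 + 6.4900 * 2.8420
Result: 98.4446 C


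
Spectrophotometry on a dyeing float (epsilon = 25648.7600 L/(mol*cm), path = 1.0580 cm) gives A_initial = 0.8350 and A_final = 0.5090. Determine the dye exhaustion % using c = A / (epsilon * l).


c_initial = A_i / (epsilon * l) = 0.8350 / (25648.7600 * 1.0580) = 3.0770e-05 mol/L
c_final = A_f / (epsilon * l) = 0.5090 / (25648.7600 * 1.0580) = 1.8757e-05 mol/L
Exhaustion = (c_initial - c_final) / c_initial * 100 = (3.0770e-05 - 1.8757e-05) / 3.0770e-05 * 100 = 39.0419 %


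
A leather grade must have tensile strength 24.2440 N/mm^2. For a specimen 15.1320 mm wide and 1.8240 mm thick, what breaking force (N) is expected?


Formula: F = TS * w * t
Substituting: F = 24.2440 * 15.1320 * 1.8240
Result: 669.1530 N


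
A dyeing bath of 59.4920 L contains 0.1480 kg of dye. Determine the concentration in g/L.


Formula: Conc = dye_mass(kg) / volume(L) * 1000
Substituting: Conc = 0.1480 / 59.4920 * 1000
Result: 2.4877 g/L


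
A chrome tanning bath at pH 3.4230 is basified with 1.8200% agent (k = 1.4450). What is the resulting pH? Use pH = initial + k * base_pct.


Formula: pH_final = pH_initial + k * base_pct
Substituting: pH_final = 3.4230 + 1.4450 * 1.8200
Result: 6.0529


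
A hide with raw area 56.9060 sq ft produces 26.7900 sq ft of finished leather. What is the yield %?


Formula: Yield = finished / raw * 100
Substituting: Yield = 26.7900 / 56.9060 * 100
Result: 47.0776 %


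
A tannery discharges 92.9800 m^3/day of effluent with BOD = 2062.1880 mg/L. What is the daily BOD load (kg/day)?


Formula: BOD_load = volume * conc / 1000
Substituting: BOD_load = 92.9800 * 2062.1880 / 1000
Result: 191.7422 kg/day


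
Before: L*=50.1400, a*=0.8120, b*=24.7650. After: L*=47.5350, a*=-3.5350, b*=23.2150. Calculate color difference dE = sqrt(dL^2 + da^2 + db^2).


dL = -2.6050, da = -4.3470, db = -1.5500
dE = sqrt((-2.6050)^2 + (-4.3470)^2 + (-1.5500)^2) = 5.2995


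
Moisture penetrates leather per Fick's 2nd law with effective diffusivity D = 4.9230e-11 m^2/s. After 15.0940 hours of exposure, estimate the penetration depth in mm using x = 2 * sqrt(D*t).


t = 15.0940 hr * 3600 = 54338.4000 s
D * t = 4.9230e-11 * 54338.4000 = 2.6751e-06
x = 2 * sqrt(D*t) = 2 * sqrt(2.6751e-06) = 0.00327113 m = 3.2711 mm


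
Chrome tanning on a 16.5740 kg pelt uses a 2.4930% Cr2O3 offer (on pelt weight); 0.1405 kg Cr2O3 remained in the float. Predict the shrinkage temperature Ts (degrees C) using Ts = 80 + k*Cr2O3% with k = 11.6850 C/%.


Offered = pelt * offer_pct / 100 = 16.5740 * 2.4930 / 100 = 0.4132 kg
Uptake = offered - residual = 0.4132 - 0.1405 = 0.2727 kg
Cr2O3% on pelt = uptake / pelt * 100 = 0.2727 / 16.5740 * 100 = 1.6453 %
Ts = 80 + k * Cr2O3% = 80 + 11.6850 * 1.6453 = 99.2252 C


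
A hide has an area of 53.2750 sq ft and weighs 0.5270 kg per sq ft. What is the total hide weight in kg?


Formula: Weight = area * weight_per_sqft
Substituting: Weight = 53.2750 * 0.5270
Result: 28.0759 kg


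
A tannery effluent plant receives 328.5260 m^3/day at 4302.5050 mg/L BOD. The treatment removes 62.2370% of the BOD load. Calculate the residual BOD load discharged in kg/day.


Load_in = volume * conc / 1000 = 328.5260 * 4302.5050 / 1000 = 1413.4848 kg/day
Removed = Load_in * eff / 100 = 1413.4848 * 62.2370 / 100 = 879.7105 kg/day
Load_out = Load_in - Removed = 1413.4848 - 879.7105 = 533.7742 kg/day


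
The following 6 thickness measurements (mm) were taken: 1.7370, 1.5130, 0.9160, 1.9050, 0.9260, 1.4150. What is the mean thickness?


Formula: Average = sum / n
Substituting: Average = 8.4120 / 6
Result: 1.4020 mm


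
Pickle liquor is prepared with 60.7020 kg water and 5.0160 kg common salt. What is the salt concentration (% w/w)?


Formula: Conc = salt / (water + salt) * 100
Substituting: Conc = 5.0160 / (60.7020 + 5.0160) * 100
Result: 7.6326 %


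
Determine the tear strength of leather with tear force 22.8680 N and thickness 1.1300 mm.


Formula: Tear strength = force / thickness
Substituting: Tear strength = 22.8680 / 1.1300
Result: 20.2372 N/mm


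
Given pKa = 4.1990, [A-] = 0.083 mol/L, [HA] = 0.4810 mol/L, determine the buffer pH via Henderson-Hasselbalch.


ratio = [A-] / [HA] = 0.083 / 0.4810 = 0.1726
log10(ratio) = -0.7631
pH = pKa + log10(ratio) = 4.1990 - 0.7631 = 3.4359


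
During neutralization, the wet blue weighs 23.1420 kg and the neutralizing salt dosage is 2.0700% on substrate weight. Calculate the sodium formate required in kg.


Formula: Neutralizer = substrate * pct / 100
Substituting: Neutralizer = 23.1420 * 2.0700 / 100
Result: 0.4790 kg


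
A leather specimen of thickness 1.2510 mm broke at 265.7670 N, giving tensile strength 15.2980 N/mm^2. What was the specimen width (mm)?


Formula: w = F / (TS * t)
Substituting: w = 265.7670 / (15.2980 * 1.2510)
Result: 13.8870 mm


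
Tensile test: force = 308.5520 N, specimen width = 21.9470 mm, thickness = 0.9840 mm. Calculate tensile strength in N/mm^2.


Formula: TS = force / (width * thickness)
Substituting: TS = 308.5520 / (21.9470 * 0.9840)
Result: 14.2876 N/mm^2


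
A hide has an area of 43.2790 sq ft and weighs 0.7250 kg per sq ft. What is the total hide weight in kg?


Formula: Weight = area * weight_per_sqft
Substituting: Weight = 43.2790 * 0.7250
Result: 31.3773 kg


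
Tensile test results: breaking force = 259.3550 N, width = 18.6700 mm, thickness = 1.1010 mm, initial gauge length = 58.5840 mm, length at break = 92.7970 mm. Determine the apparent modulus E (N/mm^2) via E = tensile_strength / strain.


TS = F / (w * t) = 259.3550 / (18.6700 * 1.1010) = 12.6172 N/mm^2
strain = (Lf - L0) / L0 = (92.7970 - 58.5840) / 58.5840 = 0.5840
E = TS / strain = 12.6172 / 0.5840 = 21.6048 N/mm^2


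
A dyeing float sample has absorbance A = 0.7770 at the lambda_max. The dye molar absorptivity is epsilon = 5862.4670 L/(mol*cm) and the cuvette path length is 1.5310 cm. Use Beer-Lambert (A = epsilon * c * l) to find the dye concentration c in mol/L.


Formula: c = A / (epsilon * l)
Substituting: c = 0.7770 / (5862.4670 * 1.5310)
Result: 8.6570e-05 mol/L


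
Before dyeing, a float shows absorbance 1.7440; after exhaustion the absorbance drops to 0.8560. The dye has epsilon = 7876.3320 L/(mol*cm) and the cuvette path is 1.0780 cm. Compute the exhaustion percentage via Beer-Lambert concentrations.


c_initial = A_i / (epsilon * l) = 1.7440 / (7876.3320 * 1.0780) = 2.0540e-04 mol/L
c_final = A_f / (epsilon * l) = 0.8560 / (7876.3320 * 1.0780) = 1.0082e-04 mol/L
Exhaustion = (c_initial - c_final) / c_initial * 100 = (2.0540e-04 - 1.0082e-04) / 2.0540e-04 * 100 = 50.9174 %


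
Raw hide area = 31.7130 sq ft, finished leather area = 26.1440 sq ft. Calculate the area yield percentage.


Formula: Yield = finished / raw * 100
Substituting: Yield = 26.1440 / 31.7130 * 100
Result: 82.4394 %


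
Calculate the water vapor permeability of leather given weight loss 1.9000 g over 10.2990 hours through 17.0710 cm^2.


Formula: WVP = loss / (area * time)
Substituting: WVP = 1.9000 / (17.0710 * 10.2990)
Result: 0.0108069 g/(cm^2*hr)


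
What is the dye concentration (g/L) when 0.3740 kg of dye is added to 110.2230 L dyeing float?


Formula: Conc = dye_mass(kg) / volume(L) * 1000
Substituting: Conc = 0.3740 / 110.2230 * 1000
Result: 3.3931 g/L


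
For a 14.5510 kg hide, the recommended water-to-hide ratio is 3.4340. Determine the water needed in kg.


Formula: Water = hide_weight * ratio
Substituting: Water = 14.5510 * 3.4340
Result: 49.9681 kg


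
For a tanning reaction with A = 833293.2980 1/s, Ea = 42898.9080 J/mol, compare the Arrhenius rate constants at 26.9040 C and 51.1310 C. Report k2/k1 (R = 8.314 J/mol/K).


T1 = 26.9040 + 273.15 = 300.0540 K; T2 = 51.1310 + 273.15 = 324.2810 K
k1 = A * exp(-Ea/(R*T1)) = 833293.2980 * exp(-42898.9080/(8.314*300.0540)) = 0.0283471 1/s
k2 = A * exp(-Ea/(R*T2)) = 833293.2980 * exp(-42898.9080/(8.314*324.2810)) = 0.1024 1/s
k2/k1 = 0.1024 / 0.0283471 = 3.6137


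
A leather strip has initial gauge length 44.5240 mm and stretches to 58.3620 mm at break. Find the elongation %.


Formula: Elongation = (Lf - L0) / L0 * 100
Substituting: Elongation = (58.3620 - 44.5240) / 44.5240 * 100
Result: 31.0799 %


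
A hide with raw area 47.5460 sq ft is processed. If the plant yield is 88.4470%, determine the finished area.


Formula: finished = raw * yield / 100
Substituting: finished = 47.5460 * 88.4470 / 100
Result: 42.0530 sq ft


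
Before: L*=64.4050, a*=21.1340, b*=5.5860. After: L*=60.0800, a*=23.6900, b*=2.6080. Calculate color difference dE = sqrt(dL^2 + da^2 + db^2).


dL = -4.3250, da = 2.5560, db = -2.9780
dE = sqrt((-4.3250)^2 + 2.5560^2 + (-2.9780)^2) = 5.8401


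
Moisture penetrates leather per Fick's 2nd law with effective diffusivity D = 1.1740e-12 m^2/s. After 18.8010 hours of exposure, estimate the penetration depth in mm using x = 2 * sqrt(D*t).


t = 18.8010 hr * 3600 = 67683.6000 s
D * t = 1.1740e-12 * 67683.6000 = 7.9461e-08
x = 2 * sqrt(D*t) = 2 * sqrt(7.9461e-08) = 5.6377e-04 m = 0.5638 mm


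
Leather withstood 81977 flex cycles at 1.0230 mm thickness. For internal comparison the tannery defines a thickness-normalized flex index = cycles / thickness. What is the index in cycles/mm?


Formula: Index = cycles / thickness
Substituting: Index = 81977 / 1.0230
Result: 80133.9198 cycles/mm


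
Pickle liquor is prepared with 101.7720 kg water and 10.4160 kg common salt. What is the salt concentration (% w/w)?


Formula: Conc = salt / (water + salt) * 100
Substituting: Conc = 10.4160 / (101.7720 + 10.4160) * 100
Result: 9.2844 %


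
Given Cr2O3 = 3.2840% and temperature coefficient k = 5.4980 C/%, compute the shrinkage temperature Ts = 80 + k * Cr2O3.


Formula: Ts = 80 + k * Cr2O3
Substituting: Ts = 80 + 5.4980 * 3.2840
Result: 98.0554 C


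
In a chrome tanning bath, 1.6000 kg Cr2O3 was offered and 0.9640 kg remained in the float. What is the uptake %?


Formula: Uptake = (offered - residual) / offered * 100
Substituting: Uptake = (1.6000 - 0.9640) / 1.6000 * 100
Result: 39.7500 %


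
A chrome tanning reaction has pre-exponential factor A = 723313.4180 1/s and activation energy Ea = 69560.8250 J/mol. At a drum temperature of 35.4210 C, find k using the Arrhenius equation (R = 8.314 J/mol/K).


T_K = T_C + 273.15 = 35.4210 + 273.15 = 308.5710 K
exponent = -Ea / (R * T_K) = -69560.8250 / (8.314 * 308.5710) = -27.1144
k = A * exp(exponent) = 723313.4180 * exp(-27.1144) = 1.2126e-06 1/s


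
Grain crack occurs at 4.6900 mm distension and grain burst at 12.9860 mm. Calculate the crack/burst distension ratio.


Formula: Ratio = crack / burst
Substituting: Ratio = 4.6900 / 12.9860
Result: 0.3612


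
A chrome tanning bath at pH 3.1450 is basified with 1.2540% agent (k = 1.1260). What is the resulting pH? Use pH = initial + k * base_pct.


Formula: pH_final = pH_initial + k * base_pct
Substituting: pH_final = 3.1450 + 1.1260 * 1.2540
Result: 4.5570


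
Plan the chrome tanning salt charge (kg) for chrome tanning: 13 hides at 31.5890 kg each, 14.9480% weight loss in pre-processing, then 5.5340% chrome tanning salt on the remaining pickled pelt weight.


Total_raw = N * avg_wt = 13 * 31.5890 = 410.6570 kg
Substrate = Total_raw * (1 - loss/100) = 410.6570 * (1 - 14.9480/100) = 349.2720 kg
Chrome = Substrate * pct / 100 = 349.2720 * 5.5340 / 100 = 19.3287 kg


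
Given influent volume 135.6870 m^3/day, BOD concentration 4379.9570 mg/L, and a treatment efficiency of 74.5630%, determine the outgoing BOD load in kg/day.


Load_in = volume * conc / 1000 = 135.6870 * 4379.9570 / 1000 = 594.3032 kg/day
Removed = Load_in * eff / 100 = 594.3032 * 74.5630 / 100 = 443.1303 kg/day
Load_out = Load_in - Removed = 594.3032 - 443.1303 = 151.1729 kg/day


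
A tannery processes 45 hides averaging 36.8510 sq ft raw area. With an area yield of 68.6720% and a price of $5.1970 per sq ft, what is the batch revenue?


Raw_total = N * avg_area = 45 * 36.8510 = 1658.2950 sq ft
Finished = Raw_total * yield / 100 = 1658.2950 * 68.6720 / 100 = 1138.7843 sq ft
Value = Finished * price = 1138.7843 * 5.1970 = 5918.2622 $


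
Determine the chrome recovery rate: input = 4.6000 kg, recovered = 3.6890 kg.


Formula: Recovery = recovered / input * 100
Substituting: Recovery = 3.6890 / 4.6000 * 100
Result: 80.1957 %


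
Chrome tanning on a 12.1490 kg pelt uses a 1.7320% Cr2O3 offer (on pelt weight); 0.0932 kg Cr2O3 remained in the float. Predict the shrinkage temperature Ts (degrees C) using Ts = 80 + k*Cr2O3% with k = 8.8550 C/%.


Offered = pelt * offer_pct / 100 = 12.1490 * 1.7320 / 100 = 0.2104 kg
Uptake = offered - residual = 0.2104 - 0.0932 = 0.1172 kg
Cr2O3% on pelt = uptake / pelt * 100 = 0.1172 / 12.1490 * 100 = 0.9649 %
Ts = 80 + k * Cr2O3% = 80 + 8.8550 * 0.9649 = 88.5438 C


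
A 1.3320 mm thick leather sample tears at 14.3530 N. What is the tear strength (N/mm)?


Formula: Tear strength = force / thickness
Substituting: Tear strength = 14.3530 / 1.3320
Result: 10.7755 N/mm


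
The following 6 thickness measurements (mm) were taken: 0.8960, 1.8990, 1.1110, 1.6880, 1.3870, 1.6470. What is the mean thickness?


Formula: Average = sum / n
Substituting: Average = 8.6280 / 6
Result: 1.4380 mm


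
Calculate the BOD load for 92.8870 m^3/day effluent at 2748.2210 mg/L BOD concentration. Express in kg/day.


Formula: BOD_load = volume * conc / 1000
Substituting: BOD_load = 92.8870 * 2748.2210 / 1000
Result: 255.2740 kg/day


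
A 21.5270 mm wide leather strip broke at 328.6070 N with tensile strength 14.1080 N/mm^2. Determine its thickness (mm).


Formula: t = F / (TS * w)
Substituting: t = 328.6070 / (14.1080 * 21.5270)
Result: 1.0820 mm


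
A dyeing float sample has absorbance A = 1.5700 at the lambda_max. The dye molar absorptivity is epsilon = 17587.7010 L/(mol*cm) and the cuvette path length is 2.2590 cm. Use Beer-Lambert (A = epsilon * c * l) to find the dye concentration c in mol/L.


Formula: c = A / (epsilon * l)
Substituting: c = 1.5700 / (17587.7010 * 2.2590)
Result: 3.9516e-05 mol/L


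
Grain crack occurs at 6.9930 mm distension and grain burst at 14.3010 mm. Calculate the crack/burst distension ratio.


Formula: Ratio = crack / burst
Substituting: Ratio = 6.9930 / 14.3010
Result: 0.4890


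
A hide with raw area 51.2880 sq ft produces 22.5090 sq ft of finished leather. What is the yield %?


Formula: Yield = finished / raw * 100
Substituting: Yield = 22.5090 / 51.2880 * 100
Result: 43.8875 %


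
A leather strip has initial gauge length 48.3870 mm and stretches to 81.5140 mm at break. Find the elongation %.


Formula: Elongation = (Lf - L0) / L0 * 100
Substituting: Elongation = (81.5140 - 48.3870) / 48.3870 * 100
Result: 68.4626 %


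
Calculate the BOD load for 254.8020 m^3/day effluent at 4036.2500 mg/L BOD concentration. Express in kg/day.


Formula: BOD_load = volume * conc / 1000
Substituting: BOD_load = 254.8020 * 4036.2500 / 1000
Result: 1028.4446 kg/day


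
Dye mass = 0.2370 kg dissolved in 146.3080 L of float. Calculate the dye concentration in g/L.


Formula: Conc = dye_mass(kg) / volume(L) * 1000
Substituting: Conc = 0.2370 / 146.3080 * 1000
Result: 1.6199 g/L


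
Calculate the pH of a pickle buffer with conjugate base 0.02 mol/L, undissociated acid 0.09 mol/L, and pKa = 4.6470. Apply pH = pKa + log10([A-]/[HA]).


ratio = [A-] / [HA] = 0.02 / 0.09 = 0.2222
log10(ratio) = -0.6532
pH = pKa + log10(ratio) = 4.6470 - 0.6532 = 3.9938


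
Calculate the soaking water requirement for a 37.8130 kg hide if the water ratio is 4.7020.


Formula: Water = hide_weight * ratio
Substituting: Water = 37.8130 * 4.7020
Result: 177.7967 kg


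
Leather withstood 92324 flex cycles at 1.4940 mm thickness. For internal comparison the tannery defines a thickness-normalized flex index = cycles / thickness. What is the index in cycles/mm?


Formula: Index = cycles / thickness
Substituting: Index = 92324 / 1.4940
Result: 61796.5194 cycles/mm


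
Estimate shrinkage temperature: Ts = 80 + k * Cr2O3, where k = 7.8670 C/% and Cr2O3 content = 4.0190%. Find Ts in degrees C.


Formula: Ts = 80 + k * Cr2O3
Substituting: Ts = 80 + 7.8670 * 4.0190
Result: 111.6175 C


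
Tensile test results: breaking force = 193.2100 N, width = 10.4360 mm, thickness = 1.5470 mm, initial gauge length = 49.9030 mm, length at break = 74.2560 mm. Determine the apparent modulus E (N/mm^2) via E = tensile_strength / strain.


TS = F / (w * t) = 193.2100 / (10.4360 * 1.5470) = 11.9675 N/mm^2
strain = (Lf - L0) / L0 = (74.2560 - 49.9030) / 49.9030 = 0.4880
E = TS / strain = 11.9675 / 0.4880 = 24.5233 N/mm^2


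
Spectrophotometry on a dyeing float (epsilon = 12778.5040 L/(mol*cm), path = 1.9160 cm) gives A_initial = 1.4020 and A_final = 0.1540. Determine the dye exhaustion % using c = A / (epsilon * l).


c_initial = A_i / (epsilon * l) = 1.4020 / (12778.5040 * 1.9160) = 5.7263e-05 mol/L
c_final = A_f / (epsilon * l) = 0.1540 / (12778.5040 * 1.9160) = 6.2899e-06 mol/L
Exhaustion = (c_initial - c_final) / c_initial * 100 = (5.7263e-05 - 6.2899e-06) / 5.7263e-05 * 100 = 89.0157 %


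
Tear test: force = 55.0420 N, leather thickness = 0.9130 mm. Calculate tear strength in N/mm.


Formula: Tear strength = force / thickness
Substituting: Tear strength = 55.0420 / 0.9130
Result: 60.2870 N/mm


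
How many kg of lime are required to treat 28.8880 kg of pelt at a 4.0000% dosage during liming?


Formula: Lime = substrate * pct / 100
Substituting: Lime = 28.8880 * 4.0000 / 100
Result: 1.1555 kg


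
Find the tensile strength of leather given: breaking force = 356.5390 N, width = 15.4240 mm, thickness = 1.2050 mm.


Formula: TS = force / (width * thickness)
Substituting: TS = 356.5390 / (15.4240 * 1.2050)
Result: 19.1833 N/mm^2


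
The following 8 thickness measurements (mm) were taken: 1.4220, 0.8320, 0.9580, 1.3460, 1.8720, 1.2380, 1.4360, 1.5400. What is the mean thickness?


Formula: Average = sum / n
Substituting: Average = 10.6440 / 8
Result: 1.3305 mm


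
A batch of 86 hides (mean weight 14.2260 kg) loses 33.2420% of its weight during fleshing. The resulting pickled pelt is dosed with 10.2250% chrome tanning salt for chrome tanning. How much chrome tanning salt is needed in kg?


Total_raw = N * avg_wt = 86 * 14.2260 = 1223.4360 kg
Substrate = Total_raw * (1 - loss/100) = 1223.4360 * (1 - 33.2420/100) = 816.7414 kg
Chrome = Substrate * pct / 100 = 816.7414 * 10.2250 / 100 = 83.5118 kg


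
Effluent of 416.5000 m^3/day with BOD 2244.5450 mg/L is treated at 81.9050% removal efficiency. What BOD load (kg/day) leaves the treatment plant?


Load_in = volume * conc / 1000 = 416.5000 * 2244.5450 / 1000 = 934.8530 kg/day
Removed = Load_in * eff / 100 = 934.8530 * 81.9050 / 100 = 765.6913 kg/day
Load_out = Load_in - Removed = 934.8530 - 765.6913 = 169.1616 kg/day


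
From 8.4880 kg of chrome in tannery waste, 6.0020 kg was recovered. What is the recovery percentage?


Formula: Recovery = recovered / input * 100
Substituting: Recovery = 6.0020 / 8.4880 * 100
Result: 70.7116 %


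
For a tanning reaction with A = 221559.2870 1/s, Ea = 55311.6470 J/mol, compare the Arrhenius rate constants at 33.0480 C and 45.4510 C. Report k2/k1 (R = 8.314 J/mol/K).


T1 = 33.0480 + 273.15 = 306.1980 K; T2 = 45.4510 + 273.15 = 318.6010 K
k1 = A * exp(-Ea/(R*T1)) = 221559.2870 * exp(-55311.6470/(8.314*306.1980)) = 8.1185e-05 1/s
k2 = A * exp(-Ea/(R*T2)) = 221559.2870 * exp(-55311.6470/(8.314*318.6010)) = 1.8915e-04 1/s
k2/k1 = 1.8915e-04 / 8.1185e-05 = 2.3299


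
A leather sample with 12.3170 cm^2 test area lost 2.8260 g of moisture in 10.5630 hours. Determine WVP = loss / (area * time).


Formula: WVP = loss / (area * time)
Substituting: WVP = 2.8260 / (12.3170 * 10.5630)
Result: 0.021721 g/(cm^2*hr)


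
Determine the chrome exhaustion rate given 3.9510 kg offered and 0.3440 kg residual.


Formula: Uptake = (offered - residual) / offered * 100
Substituting: Uptake = (3.9510 - 0.3440) / 3.9510 * 100
Result: 91.2933 %


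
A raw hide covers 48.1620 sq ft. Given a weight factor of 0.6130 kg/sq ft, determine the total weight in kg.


Formula: Weight = area * weight_per_sqft
Substituting: Weight = 48.1620 * 0.6130
Result: 29.5233 kg


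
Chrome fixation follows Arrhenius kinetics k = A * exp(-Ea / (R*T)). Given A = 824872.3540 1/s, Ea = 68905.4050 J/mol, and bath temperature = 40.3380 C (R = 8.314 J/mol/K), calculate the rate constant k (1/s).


T_K = T_C + 273.15 = 40.3380 + 273.15 = 313.4880 K
exponent = -Ea / (R * T_K) = -68905.4050 / (8.314 * 313.4880) = -26.4376
k = A * exp(exponent) = 824872.3540 * exp(-26.4376) = 2.7207e-06 1/s


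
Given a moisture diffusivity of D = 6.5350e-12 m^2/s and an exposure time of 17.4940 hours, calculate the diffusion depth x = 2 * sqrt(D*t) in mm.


t = 17.4940 hr * 3600 = 62978.4000 s
D * t = 6.5350e-12 * 62978.4000 = 4.1156e-07
x = 2 * sqrt(D*t) = 2 * sqrt(4.1156e-07) = 0.00128306 m = 1.2831 mm


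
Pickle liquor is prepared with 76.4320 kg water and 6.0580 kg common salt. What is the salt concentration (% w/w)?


Formula: Conc = salt / (water + salt) * 100
Substituting: Conc = 6.0580 / (76.4320 + 6.0580) * 100
Result: 7.3439 %


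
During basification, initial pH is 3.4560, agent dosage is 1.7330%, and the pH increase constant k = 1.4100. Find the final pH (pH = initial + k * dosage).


Formula: pH_final = pH_initial + k * base_pct
Substituting: pH_final = 3.4560 + 1.4100 * 1.7330
Result: 5.8995


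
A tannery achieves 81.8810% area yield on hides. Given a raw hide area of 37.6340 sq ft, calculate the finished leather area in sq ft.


Formula: finished = raw * yield / 100
Substituting: finished = 37.6340 * 81.8810 / 100
Result: 30.8151 sq ft


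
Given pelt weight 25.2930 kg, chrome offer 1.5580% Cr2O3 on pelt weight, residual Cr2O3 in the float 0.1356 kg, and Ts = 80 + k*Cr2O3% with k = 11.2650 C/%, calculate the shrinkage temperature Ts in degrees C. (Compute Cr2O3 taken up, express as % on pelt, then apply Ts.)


Offered = pelt * offer_pct / 100 = 25.2930 * 1.5580 / 100 = 0.3941 kg
Uptake = offered - residual = 0.3941 - 0.1356 = 0.2585 kg
Cr2O3% on pelt = uptake / pelt * 100 = 0.2585 / 25.2930 * 100 = 1.0219 %
Ts = 80 + k * Cr2O3% = 80 + 11.2650 * 1.0219 = 91.5115 C


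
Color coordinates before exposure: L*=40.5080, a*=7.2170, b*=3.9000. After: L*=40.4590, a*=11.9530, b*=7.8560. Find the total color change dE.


dL = -0.049, da = 4.7360, db = 3.9560
dE = sqrt((-0.049)^2 + 4.7360^2 + 3.9560^2) = 6.1711


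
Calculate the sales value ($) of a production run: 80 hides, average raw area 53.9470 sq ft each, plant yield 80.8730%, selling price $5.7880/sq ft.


Raw_total = N * avg_area = 80 * 53.9470 = 4315.7600 sq ft
Finished = Raw_total * yield / 100 = 4315.7600 * 80.8730 / 100 = 3490.2846 sq ft
Value = Finished * price = 3490.2846 * 5.7880 = 20201.7672 $


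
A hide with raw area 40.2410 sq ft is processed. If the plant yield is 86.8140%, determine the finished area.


Formula: finished = raw * yield / 100
Substituting: finished = 40.2410 * 86.8140 / 100
Result: 34.9348 sq ft


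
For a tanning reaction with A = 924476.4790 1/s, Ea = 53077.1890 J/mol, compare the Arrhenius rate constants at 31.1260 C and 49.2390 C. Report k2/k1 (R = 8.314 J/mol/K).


T1 = 31.1260 + 273.15 = 304.2760 K; T2 = 49.2390 + 273.15 = 322.3890 K
k1 = A * exp(-Ea/(R*T1)) = 924476.4790 * exp(-53077.1890/(8.314*304.2760)) = 7.1430e-04 1/s
k2 = A * exp(-Ea/(R*T2)) = 924476.4790 * exp(-53077.1890/(8.314*322.3890)) = 0.00232181 1/s
k2/k1 = 0.00232181 / 7.1430e-04 = 3.2505


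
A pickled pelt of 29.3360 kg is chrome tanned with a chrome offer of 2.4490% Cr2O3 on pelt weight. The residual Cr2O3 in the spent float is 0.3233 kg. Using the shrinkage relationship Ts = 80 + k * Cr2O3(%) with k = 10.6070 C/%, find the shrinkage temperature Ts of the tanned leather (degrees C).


Offered = pelt * offer_pct / 100 = 29.3360 * 2.4490 / 100 = 0.7184 kg
Uptake = offered - residual = 0.7184 - 0.3233 = 0.3951 kg
Cr2O3% on pelt = uptake / pelt * 100 = 0.3951 / 29.3360 * 100 = 1.3469 %
Ts = 80 + k * Cr2O3% = 80 + 10.6070 * 1.3469 = 94.2870 C


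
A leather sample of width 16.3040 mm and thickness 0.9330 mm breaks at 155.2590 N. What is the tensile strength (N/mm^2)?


Formula: TS = force / (width * thickness)
Substituting: TS = 155.2590 / (16.3040 * 0.9330)
Result: 10.2066 N/mm^2


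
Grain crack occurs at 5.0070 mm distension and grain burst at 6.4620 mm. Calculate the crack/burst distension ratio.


Formula: Ratio = crack / burst
Substituting: Ratio = 5.0070 / 6.4620
Result: 0.7748


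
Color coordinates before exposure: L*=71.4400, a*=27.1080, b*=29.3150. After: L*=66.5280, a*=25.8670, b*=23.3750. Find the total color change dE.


dL = -4.9120, da = -1.2410, db = -5.9400
dE = sqrt((-4.9120)^2 + (-1.2410)^2 + (-5.9400)^2) = 7.8071


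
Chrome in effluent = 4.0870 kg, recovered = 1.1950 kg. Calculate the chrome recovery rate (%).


Formula: Recovery = recovered / input * 100
Substituting: Recovery = 1.1950 / 4.0870 * 100
Result: 29.2391 %


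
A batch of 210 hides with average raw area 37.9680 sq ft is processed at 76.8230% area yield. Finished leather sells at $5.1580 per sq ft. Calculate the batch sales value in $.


Raw_total = N * avg_area = 210 * 37.9680 = 7973.2800 sq ft
Finished = Raw_total * yield / 100 = 7973.2800 * 76.8230 / 100 = 6125.3129 sq ft
Value = Finished * price = 6125.3129 * 5.1580 = 31594.3639 $


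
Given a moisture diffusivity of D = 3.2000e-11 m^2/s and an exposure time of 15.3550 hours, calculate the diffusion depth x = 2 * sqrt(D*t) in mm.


t = 15.3550 hr * 3600 = 55278.0000 s
D * t = 3.2000e-11 * 55278.0000 = 1.7689e-06
x = 2 * sqrt(D*t) = 2 * sqrt(1.7689e-06) = 0.00266 m = 2.6600 mm


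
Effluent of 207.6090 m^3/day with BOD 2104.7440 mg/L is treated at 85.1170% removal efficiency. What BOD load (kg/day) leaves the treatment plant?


Load_in = volume * conc / 1000 = 207.6090 * 2104.7440 / 1000 = 436.9638 kg/day
Removed = Load_in * eff / 100 = 436.9638 * 85.1170 / 100 = 371.9305 kg/day
Load_out = Load_in - Removed = 436.9638 - 371.9305 = 65.0333 kg/day


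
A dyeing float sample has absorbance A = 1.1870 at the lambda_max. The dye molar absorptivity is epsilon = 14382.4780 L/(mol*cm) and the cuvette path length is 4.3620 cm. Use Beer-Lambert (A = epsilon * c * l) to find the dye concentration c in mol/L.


Formula: c = A / (epsilon * l)
Substituting: c = 1.1870 / (14382.4780 * 4.3620)
Result: 1.8920e-05 mol/L


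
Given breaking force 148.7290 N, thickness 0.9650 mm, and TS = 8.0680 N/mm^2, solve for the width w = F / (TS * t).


Formula: w = F / (TS * t)
Substituting: w = 148.7290 / (8.0680 * 0.9650)
Result: 19.1030 mm


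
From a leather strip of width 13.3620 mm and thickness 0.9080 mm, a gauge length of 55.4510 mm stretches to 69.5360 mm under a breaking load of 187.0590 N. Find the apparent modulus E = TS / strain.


TS = F / (w * t) = 187.0590 / (13.3620 * 0.9080) = 15.4178 N/mm^2
strain = (Lf - L0) / L0 = (69.5360 - 55.4510) / 55.4510 = 0.2540
E = TS / strain = 15.4178 / 0.2540 = 60.6979 N/mm^2


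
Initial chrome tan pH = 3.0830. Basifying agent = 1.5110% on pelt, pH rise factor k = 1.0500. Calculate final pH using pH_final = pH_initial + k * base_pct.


Formula: pH_final = pH_initial + k * base_pct
Substituting: pH_final = 3.0830 + 1.0500 * 1.5110
Result: 4.6696


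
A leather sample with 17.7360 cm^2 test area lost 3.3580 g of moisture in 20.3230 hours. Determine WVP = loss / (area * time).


Formula: WVP = loss / (area * time)
Substituting: WVP = 3.3580 / (17.7360 * 20.3230)
Result: 0.00931617 g/(cm^2*hr)


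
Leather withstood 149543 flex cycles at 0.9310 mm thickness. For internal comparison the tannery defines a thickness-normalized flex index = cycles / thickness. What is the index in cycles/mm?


Formula: Index = cycles / thickness
Substituting: Index = 149543 / 0.9310
Result: 160626.2084 cycles/mm


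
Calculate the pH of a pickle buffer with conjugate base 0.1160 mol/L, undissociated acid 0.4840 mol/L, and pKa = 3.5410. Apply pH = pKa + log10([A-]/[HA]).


ratio = [A-] / [HA] = 0.1160 / 0.4840 = 0.2397
log10(ratio) = -0.6204
pH = pKa + log10(ratio) = 3.5410 - 0.6204 = 2.9206


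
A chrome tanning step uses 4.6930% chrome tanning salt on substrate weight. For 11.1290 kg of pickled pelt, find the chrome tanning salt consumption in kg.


Formula: Chrome = substrate * pct / 100
Substituting: Chrome = 11.1290 * 4.6930 / 100
Result: 0.5223 kg


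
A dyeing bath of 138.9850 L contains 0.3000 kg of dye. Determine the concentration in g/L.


Formula: Conc = dye_mass(kg) / volume(L) * 1000
Substituting: Conc = 0.3000 / 138.9850 * 1000
Result: 2.1585 g/L


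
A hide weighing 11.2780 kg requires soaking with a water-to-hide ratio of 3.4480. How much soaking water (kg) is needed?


Formula: Water = hide_weight * ratio
Substituting: Water = 11.2780 * 3.4480
Result: 38.8865 kg


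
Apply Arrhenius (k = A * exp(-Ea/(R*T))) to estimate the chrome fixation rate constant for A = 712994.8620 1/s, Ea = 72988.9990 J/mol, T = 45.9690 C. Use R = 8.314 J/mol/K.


T_K = T_C + 273.15 = 45.9690 + 273.15 = 319.1190 K
exponent = -Ea / (R * T_K) = -72988.9990 / (8.314 * 319.1190) = -27.5103
k = A * exp(exponent) = 712994.8620 * exp(-27.5103) = 8.0451e-07 1/s


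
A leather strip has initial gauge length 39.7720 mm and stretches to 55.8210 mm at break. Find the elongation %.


Formula: Elongation = (Lf - L0) / L0 * 100
Substituting: Elongation = (55.8210 - 39.7720) / 39.7720 * 100
Result: 40.3525 %


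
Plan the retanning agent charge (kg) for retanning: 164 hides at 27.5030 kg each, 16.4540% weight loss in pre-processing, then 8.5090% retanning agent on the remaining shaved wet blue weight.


Total_raw = N * avg_wt = 164 * 27.5030 = 4510.4920 kg
Substrate = Total_raw * (1 - loss/100) = 4510.4920 * (1 - 16.4540/100) = 3768.3356 kg
Retan = Substrate * pct / 100 = 3768.3356 * 8.5090 / 100 = 320.6477 kg


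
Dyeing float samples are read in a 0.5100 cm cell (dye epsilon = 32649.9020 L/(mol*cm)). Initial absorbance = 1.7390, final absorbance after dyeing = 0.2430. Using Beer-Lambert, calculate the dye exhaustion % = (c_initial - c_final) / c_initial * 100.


c_initial = A_i / (epsilon * l) = 1.7390 / (32649.9020 * 0.5100) = 1.0444e-04 mol/L
c_final = A_f / (epsilon * l) = 0.2430 / (32649.9020 * 0.5100) = 1.4593e-05 mol/L
Exhaustion = (c_initial - c_final) / c_initial * 100 = (1.0444e-04 - 1.4593e-05) / 1.0444e-04 * 100 = 86.0265 %


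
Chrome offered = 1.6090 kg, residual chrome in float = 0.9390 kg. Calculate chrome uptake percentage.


Formula: Uptake = (offered - residual) / offered * 100
Substituting: Uptake = (1.6090 - 0.9390) / 1.6090 * 100
Result: 41.6408 %


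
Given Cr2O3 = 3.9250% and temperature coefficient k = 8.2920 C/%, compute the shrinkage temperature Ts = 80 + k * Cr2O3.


Formula: Ts = 80 + k * Cr2O3
Substituting: Ts = 80 + 8.2920 * 3.9250
Result: 112.5461 C


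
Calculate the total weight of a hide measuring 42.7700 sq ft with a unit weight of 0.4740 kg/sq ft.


Formula: Weight = area * weight_per_sqft
Substituting: Weight = 42.7700 * 0.4740
Result: 20.2730 kg
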